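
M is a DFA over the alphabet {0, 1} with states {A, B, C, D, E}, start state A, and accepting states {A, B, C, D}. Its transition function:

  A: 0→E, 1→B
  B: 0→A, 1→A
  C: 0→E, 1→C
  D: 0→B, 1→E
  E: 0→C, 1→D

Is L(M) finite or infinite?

infinite

State A is reachable from the start and can reach an accepting state, and it lies on the cycle A → B → A.
Traversing that cycle any number of times yields accepted strings of unbounded length, so the language is infinite.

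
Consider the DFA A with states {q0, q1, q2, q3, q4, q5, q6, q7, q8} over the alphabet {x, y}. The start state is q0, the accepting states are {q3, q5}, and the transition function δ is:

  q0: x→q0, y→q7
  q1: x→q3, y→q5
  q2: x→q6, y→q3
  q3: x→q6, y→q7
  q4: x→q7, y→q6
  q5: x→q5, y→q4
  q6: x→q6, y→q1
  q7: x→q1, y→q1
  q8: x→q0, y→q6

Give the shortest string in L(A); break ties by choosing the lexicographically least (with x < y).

yxx

A breadth-first search from q0 reaches an accepting state first via the path q0 → q7 → q1 → q3 on input yxx.
No string of length < 3 is accepted (BFS exhausts all shorter strings without reaching an accepting state), and yxx is the lexicographically least accepting string of length 3.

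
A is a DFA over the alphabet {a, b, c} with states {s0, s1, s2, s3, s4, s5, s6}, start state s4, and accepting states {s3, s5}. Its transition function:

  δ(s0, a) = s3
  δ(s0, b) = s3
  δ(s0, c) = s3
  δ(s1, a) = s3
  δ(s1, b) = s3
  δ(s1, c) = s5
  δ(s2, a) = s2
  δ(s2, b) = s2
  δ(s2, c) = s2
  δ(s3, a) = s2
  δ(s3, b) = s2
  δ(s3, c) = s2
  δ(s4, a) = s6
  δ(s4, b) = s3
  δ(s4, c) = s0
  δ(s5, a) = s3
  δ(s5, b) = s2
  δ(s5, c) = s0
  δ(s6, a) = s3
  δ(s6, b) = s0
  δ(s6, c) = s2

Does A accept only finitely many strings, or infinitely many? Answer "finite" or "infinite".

The useful states (reachable from s4 and able to reach an accepting state) are {s0, s3, s4, s6}.
Restricted to these states the transition graph has no cycle, so every accepting path has bounded length and L is finite.

finite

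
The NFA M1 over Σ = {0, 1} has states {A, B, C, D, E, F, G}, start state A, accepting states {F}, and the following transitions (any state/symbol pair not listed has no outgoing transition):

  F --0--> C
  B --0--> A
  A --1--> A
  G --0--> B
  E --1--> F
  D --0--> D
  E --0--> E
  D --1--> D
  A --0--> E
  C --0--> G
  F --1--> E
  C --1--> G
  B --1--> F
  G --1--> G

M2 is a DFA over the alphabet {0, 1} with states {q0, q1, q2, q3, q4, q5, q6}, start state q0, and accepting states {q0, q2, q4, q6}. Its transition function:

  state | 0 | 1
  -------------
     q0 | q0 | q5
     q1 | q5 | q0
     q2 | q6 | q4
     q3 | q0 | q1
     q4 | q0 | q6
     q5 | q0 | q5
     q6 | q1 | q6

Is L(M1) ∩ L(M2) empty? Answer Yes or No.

Exploring the product automaton M1 × M2 from the start pair (A, q0), following both machines on each input symbol, reaches 9 state pairs: (A, q0), (E, q0), (A, q5), (F, q5), (C, q0), (E, q5), (G, q0), (G, q5), (B, q0).
M1 accepts in {F} and M2 accepts in {q0, q2, q4, q6}; no reachable pair has both components accepting, so no string drives both machines to acceptance simultaneously and L(M1) ∩ L(M2) = ∅.
So no string is accepted by both, and the intersection is empty.

Yes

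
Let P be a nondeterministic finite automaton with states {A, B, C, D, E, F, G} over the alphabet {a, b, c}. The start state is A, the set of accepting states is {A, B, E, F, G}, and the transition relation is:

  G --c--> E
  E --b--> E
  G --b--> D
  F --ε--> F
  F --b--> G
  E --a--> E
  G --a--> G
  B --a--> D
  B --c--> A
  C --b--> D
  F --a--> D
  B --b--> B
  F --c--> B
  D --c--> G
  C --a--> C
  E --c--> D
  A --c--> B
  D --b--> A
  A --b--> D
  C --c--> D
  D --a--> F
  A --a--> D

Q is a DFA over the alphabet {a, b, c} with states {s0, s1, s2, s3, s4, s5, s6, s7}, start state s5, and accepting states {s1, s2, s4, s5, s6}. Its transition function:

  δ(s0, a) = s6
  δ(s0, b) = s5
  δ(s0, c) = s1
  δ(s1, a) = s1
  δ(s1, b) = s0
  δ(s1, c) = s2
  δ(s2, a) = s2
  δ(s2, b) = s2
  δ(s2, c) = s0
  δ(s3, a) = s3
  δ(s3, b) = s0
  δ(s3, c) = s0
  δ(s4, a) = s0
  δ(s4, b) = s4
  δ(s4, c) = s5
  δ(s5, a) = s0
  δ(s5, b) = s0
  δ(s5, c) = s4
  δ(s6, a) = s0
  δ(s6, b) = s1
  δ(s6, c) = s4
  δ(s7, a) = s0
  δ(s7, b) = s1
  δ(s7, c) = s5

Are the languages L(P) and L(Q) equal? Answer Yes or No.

Exploring the product automaton P × Q from the start pair (A, s5), following both machines on each input symbol, reaches 6 state pairs: (A, s5), (D, s0), (B, s4), (F, s6), (G, s1), (E, s2).
P accepts in {A, B, E, F, G} and Q accepts in {s1, s2, s4, s5, s6}. In every reachable pair the two components are either both accepting — (A, s5), (B, s4), (F, s6), (G, s1), (E, s2) — or both non-accepting, so no string is accepted by exactly one of the machines: L(P) \ L(Q) and L(Q) \ L(P) are both empty.
Hence every string is accepted by P iff it is accepted by Q, and the two languages coincide.

Yes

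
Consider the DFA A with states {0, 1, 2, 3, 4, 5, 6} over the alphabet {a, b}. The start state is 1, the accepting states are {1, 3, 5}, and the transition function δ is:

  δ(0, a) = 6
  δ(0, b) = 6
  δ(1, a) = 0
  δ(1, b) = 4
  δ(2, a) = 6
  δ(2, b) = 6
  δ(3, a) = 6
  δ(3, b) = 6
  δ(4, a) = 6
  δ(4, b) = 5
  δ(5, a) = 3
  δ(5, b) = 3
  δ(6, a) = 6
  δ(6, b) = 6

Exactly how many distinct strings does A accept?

The useful subgraph on states {1, 3, 4, 5} is acyclic, so L(A) is finite; the longest accepting path visits 4 useful states, giving maximum string length 3.
Counting accepting paths from 1 by length: 1 of length 0, 1 of length 2, 2 of length 3. Total 4.

4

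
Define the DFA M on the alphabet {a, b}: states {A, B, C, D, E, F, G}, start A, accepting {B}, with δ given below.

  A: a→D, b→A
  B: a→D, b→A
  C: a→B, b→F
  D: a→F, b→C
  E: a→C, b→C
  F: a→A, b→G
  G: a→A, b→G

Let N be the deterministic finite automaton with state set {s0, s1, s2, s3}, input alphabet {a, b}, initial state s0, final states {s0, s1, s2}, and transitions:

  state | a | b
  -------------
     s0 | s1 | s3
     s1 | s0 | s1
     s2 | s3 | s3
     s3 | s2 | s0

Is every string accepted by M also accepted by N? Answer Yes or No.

Yes

Exploring the product automaton M × N from the start pair (A, s0), following both machines on each input symbol, reaches 21 state pairs: (A, s0), (D, s1), (A, s3), (F, s0), (C, s1), (D, s2), (A, s1), (G, s3), (B, s0), (F, s1), (F, s3), (C, s3), (D, s0), (A, s2), (G, s0), (G, s1), (B, s2), (D, s3), (F, s2), (C, s0), (B, s1).
M accepts in {B} and N accepts in {s0, s1, s2}. The reachable pairs whose M-component is accepting are (B, s0), (B, s2), (B, s1); in each of them the N-component is accepting too, so the product for L(M) \ L(N) (M-component accepting, N-component rejecting) has no reachable accepting pair and the difference is empty.
Hence every string in L(M) is also in L(N).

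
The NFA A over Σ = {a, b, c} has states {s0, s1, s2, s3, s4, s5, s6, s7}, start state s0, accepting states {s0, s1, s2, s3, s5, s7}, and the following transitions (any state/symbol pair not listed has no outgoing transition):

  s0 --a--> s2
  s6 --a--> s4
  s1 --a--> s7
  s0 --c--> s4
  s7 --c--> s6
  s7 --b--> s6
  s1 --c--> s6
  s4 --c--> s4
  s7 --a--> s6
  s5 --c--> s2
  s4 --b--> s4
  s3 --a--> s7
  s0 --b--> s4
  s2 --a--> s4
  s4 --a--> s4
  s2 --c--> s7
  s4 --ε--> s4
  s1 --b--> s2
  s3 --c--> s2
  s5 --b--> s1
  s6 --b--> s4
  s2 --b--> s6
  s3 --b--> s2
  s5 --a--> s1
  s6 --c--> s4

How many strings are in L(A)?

The useful subgraph on states {s0, s2, s7} is acyclic, so L(A) is finite; the longest accepting path visits 3 useful states, giving maximum string length 2.
Counting accepting paths from s0 by length: 1 of length 0, 1 of length 1, 1 of length 2. Total 3.

3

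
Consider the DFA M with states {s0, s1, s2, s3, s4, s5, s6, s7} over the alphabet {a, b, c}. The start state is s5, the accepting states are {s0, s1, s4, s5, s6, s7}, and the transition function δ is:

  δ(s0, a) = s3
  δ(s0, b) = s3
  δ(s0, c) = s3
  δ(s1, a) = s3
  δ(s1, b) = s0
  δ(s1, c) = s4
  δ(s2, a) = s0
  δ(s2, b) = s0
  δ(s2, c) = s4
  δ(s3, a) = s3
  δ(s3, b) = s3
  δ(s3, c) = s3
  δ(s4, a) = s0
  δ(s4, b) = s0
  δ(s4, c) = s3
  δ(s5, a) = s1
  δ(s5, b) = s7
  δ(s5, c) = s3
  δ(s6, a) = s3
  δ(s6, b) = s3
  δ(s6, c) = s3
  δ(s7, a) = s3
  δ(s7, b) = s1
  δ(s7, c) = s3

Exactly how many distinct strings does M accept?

The useful subgraph on states {s0, s1, s4, s5, s7} is acyclic, so L(M) is finite; the longest accepting path visits 5 useful states, giving maximum string length 4.
Counting accepting paths from s5 by length: 1 of length 0, 2 of length 1, 3 of length 2, 4 of length 3, 2 of length 4. Total 12.

12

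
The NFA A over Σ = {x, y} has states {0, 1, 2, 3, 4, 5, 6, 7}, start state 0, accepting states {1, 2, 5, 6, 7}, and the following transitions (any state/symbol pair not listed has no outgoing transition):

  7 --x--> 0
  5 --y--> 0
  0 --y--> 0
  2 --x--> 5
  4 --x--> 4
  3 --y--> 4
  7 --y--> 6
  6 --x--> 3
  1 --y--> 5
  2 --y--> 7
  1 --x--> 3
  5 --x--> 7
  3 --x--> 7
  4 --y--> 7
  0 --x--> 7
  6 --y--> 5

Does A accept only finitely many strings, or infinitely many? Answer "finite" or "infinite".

State 0 is reachable from the start and can reach an accepting state, and it lies on the cycle 0 → 0.
Traversing that cycle any number of times yields accepted strings of unbounded length, so the language is infinite.

infinite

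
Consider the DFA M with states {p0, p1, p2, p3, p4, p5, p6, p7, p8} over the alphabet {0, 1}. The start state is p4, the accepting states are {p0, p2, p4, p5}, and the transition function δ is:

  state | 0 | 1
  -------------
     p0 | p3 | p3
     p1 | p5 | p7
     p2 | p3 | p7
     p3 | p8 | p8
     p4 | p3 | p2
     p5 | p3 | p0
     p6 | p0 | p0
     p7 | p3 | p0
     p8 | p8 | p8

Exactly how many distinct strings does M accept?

3

The useful subgraph on states {p0, p2, p4, p7} is acyclic, so L(M) is finite; the longest accepting path visits 4 useful states, giving maximum string length 3.
Counting accepting paths from p4 by length: 1 of length 0, 1 of length 1, 1 of length 3. Total 3.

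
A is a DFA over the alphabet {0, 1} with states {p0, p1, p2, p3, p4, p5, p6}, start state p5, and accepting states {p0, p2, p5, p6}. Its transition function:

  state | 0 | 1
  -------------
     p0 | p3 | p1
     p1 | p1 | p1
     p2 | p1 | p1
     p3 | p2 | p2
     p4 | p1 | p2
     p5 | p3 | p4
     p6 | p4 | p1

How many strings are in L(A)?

4

The useful subgraph on states {p2, p3, p4, p5} is acyclic, so L(A) is finite; the longest accepting path visits 3 useful states, giving maximum string length 2.
Counting accepting paths from p5 by length: 1 of length 0, 3 of length 2. Total 4.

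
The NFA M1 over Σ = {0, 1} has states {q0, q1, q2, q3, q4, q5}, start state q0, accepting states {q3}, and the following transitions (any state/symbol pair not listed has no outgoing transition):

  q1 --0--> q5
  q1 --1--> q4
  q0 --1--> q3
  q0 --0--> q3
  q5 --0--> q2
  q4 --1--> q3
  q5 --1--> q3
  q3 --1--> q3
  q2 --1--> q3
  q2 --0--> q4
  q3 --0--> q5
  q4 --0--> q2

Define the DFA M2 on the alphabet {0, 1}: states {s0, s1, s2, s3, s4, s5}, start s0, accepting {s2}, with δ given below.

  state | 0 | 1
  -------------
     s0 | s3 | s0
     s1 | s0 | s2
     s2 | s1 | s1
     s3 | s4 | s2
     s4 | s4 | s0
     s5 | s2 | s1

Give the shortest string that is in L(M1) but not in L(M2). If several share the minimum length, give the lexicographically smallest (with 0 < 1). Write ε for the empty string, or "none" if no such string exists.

0

The string 0 is accepted by M1 but not by M2.
No shorter string lies in the difference, and 0 is the lexicographically first length-1 string in L(M1) \ L(M2).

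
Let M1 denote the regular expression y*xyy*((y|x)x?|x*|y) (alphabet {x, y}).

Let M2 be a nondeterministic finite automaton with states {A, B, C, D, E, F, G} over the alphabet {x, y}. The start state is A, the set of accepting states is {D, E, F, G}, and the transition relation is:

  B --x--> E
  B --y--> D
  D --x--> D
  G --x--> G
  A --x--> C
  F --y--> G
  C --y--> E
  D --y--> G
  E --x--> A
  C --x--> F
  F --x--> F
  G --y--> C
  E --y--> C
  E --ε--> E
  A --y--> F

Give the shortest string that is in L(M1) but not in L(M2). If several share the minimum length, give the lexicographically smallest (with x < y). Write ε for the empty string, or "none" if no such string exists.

The string xyx is accepted by M1 but not by M2.
No shorter string lies in the difference, and xyx is the lexicographically first length-3 string in L(M1) \ L(M2).

xyx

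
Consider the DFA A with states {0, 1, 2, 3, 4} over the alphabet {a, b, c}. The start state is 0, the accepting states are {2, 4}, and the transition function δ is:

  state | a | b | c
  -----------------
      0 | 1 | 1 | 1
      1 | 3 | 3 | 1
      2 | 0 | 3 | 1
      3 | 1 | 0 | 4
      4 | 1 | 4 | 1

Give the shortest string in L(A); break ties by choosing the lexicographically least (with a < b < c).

A breadth-first search from 0 reaches an accepting state first via the path 0 → 1 → 3 → 4 on input aac.
No string of length < 3 is accepted (BFS exhausts all shorter strings without reaching an accepting state), and aac is the lexicographically least accepting string of length 3.

aac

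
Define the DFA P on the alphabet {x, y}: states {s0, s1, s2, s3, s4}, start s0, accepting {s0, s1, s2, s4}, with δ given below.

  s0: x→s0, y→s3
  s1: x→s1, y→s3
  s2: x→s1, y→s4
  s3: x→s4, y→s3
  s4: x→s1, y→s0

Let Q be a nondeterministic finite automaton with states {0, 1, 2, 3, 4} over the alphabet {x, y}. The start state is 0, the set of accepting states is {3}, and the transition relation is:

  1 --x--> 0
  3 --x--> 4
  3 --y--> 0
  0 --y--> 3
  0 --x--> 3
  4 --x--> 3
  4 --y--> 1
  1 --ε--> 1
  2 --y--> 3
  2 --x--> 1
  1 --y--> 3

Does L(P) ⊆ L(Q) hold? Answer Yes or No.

No

The empty string ε is in L(P) but not in L(Q).
So L(P) ⊄ L(Q).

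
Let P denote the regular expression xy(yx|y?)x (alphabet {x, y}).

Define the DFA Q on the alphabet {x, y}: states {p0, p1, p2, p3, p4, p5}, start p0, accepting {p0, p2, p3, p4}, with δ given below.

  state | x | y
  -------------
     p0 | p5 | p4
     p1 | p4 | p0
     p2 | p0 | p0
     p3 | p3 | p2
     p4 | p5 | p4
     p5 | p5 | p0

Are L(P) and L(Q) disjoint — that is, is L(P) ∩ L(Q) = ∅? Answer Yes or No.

Yes

Converting the expression P to a DFA (subset construction, then merging equivalent states) gives the minimal DFA with states {r0, r1, r2, r3, r4, r5, r6}, start state r0, accepting states {r4, r6} and transitions r0: x→r1, y→r2; r1: x→r2, y→r3; r2: x→r2, y→r2; r3: x→r4, y→r5; r4: x→r2, y→r2; r5: x→r6, y→r2; r6: x→r4, y→r2.
Exploring the product automaton P × Q from the start pair (r0, p0), following both machines on each input symbol, reaches 9 state pairs: (r0, p0), (r1, p5), (r2, p4), (r2, p5), (r3, p0), (r2, p0), (r4, p5), (r5, p4), (r6, p5).
P accepts in {r4, r6} and Q accepts in {p0, p2, p3, p4}; no reachable pair has both components accepting, so no string drives both machines to acceptance simultaneously and L(P) ∩ L(Q) = ∅.
So no string is accepted by both, and the intersection is empty.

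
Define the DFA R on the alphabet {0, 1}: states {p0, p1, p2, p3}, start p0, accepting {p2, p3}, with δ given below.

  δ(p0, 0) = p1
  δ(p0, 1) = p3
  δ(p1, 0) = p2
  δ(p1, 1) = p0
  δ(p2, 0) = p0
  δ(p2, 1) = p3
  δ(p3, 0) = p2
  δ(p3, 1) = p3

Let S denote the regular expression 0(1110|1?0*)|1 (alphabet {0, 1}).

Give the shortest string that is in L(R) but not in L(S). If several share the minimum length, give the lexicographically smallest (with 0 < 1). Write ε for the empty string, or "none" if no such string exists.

10

The string 10 is accepted by R but not by S.
No shorter string lies in the difference, and 10 is the lexicographically first length-2 string in L(R) \ L(S).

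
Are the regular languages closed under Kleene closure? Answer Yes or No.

If R is a regular expression for L then R* denotes L*; on automata, add a new accepting start state with an ε-move into the old start state and ε-moves from every old accepting state back to it.
So the regular languages are closed under Kleene star.

Yes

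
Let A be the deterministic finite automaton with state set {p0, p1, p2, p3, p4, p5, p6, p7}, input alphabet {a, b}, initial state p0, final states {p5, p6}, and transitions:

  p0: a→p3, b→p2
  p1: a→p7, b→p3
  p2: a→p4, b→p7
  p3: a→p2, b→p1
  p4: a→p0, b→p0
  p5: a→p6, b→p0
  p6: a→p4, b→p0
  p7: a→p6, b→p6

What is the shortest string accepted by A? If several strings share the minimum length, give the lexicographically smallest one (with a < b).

A breadth-first search from p0 reaches an accepting state first via the path p0 → p2 → p7 → p6 on input bba.
No string of length < 3 is accepted (BFS exhausts all shorter strings without reaching an accepting state), and bba is the lexicographically least accepting string of length 3.

bba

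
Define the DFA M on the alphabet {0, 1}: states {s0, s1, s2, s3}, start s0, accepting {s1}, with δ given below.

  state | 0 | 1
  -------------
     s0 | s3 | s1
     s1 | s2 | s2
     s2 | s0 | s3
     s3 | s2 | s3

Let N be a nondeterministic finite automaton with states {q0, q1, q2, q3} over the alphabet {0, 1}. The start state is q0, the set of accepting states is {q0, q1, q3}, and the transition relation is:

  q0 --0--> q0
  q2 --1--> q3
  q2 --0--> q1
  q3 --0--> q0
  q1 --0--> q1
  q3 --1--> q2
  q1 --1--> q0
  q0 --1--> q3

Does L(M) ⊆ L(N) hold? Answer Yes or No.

Yes

Exploring the product automaton M × N from the start pair (s0, q0), following both machines on each input symbol, reaches 12 state pairs: (s0, q0), (s3, q0), (s1, q3), (s2, q0), (s3, q3), (s2, q2), (s3, q2), (s0, q1), (s2, q1), (s3, q1), (s1, q0), (s2, q3).
M accepts in {s1} and N accepts in {q0, q1, q3}. The reachable pairs whose M-component is accepting are (s1, q3), (s1, q0); in each of them the N-component is accepting too, so the product for L(M) \ L(N) (M-component accepting, N-component rejecting) has no reachable accepting pair and the difference is empty.
Hence every string in L(M) is also in L(N).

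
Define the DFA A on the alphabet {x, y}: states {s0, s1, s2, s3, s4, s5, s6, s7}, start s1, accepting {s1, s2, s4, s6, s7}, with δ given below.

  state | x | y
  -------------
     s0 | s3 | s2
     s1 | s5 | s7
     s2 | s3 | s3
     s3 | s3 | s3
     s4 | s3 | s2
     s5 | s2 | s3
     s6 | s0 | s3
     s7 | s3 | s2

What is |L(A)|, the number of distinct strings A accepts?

The useful subgraph on states {s1, s2, s5, s7} is acyclic, so L(A) is finite; the longest accepting path visits 3 useful states, giving maximum string length 2.
Counting accepting paths from s1 by length: 1 of length 0, 1 of length 1, 2 of length 2. Total 4.

4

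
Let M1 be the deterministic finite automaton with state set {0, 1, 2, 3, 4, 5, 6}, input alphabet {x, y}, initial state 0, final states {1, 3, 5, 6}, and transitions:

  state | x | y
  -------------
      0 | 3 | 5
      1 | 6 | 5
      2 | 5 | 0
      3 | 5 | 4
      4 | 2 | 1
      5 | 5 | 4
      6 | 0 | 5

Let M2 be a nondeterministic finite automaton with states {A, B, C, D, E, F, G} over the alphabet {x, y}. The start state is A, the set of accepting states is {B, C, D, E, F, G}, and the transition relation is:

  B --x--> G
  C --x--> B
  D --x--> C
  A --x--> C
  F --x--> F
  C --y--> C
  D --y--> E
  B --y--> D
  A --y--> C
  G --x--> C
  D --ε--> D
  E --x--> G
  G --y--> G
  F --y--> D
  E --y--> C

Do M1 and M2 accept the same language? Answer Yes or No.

The string xy is accepted by M2 but rejected by M1.
So L(M1) ≠ L(M2).

No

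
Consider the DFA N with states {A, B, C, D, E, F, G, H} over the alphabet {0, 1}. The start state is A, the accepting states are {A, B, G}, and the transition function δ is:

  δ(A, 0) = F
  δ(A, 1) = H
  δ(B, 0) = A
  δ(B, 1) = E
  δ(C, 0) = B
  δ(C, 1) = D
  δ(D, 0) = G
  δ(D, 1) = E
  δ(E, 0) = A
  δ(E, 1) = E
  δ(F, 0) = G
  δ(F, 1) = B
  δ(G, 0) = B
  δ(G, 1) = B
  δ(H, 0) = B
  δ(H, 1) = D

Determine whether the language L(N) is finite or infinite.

State A is reachable from the start and can reach an accepting state, and it lies on the cycle A → F → B → A.
Traversing that cycle any number of times yields accepted strings of unbounded length, so the language is infinite.

infinite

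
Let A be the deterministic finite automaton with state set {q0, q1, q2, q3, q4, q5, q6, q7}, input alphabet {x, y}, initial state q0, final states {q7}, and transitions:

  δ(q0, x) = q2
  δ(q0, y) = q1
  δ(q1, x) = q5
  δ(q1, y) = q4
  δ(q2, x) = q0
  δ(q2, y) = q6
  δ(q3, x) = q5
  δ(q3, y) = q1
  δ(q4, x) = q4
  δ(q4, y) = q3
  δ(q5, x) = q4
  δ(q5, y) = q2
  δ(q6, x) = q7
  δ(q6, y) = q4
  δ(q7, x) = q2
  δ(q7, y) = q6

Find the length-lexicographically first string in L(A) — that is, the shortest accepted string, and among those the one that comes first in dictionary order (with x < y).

A breadth-first search from q0 reaches an accepting state first via the path q0 → q2 → q6 → q7 on input xyx.
No string of length < 3 is accepted (BFS exhausts all shorter strings without reaching an accepting state), and xyx is the lexicographically least accepting string of length 3.

xyx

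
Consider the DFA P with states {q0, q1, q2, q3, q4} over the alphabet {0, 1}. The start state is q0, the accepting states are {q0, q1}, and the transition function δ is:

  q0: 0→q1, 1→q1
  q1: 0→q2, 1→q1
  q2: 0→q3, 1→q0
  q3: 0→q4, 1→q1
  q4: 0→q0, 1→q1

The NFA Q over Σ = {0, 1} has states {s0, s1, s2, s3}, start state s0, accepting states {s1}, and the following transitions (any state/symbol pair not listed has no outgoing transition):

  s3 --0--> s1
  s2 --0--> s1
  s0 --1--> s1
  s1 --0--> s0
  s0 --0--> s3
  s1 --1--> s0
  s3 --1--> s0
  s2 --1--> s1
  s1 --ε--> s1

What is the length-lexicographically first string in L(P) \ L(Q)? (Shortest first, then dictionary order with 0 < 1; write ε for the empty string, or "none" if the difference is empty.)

ε

The empty string ε is accepted by P but not by Q.
Since ε is the unique shortest string, it is the required witness.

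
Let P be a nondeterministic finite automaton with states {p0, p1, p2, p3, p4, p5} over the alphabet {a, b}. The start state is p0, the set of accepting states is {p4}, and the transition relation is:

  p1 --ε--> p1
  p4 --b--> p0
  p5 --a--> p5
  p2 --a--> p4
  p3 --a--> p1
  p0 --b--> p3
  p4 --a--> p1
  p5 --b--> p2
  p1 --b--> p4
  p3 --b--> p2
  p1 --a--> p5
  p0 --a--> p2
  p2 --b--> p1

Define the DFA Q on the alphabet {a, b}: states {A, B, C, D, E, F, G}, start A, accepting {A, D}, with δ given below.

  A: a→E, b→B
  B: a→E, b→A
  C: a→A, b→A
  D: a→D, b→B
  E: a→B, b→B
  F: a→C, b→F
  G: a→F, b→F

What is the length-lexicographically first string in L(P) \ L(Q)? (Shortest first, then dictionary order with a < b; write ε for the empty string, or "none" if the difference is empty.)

The string aa is accepted by P but not by Q.
No shorter string lies in the difference, and aa is the lexicographically first length-2 string in L(P) \ L(Q).

aa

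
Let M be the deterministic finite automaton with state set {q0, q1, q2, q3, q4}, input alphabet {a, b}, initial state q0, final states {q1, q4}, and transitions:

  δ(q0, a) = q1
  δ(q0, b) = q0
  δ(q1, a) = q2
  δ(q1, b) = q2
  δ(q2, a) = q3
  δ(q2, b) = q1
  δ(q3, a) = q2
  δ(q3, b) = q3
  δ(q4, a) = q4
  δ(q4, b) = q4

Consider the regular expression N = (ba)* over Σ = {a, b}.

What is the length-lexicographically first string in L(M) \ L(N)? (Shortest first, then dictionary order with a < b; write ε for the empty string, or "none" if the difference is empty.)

The string a is accepted by M but not by N.
No shorter string lies in the difference, and a is the lexicographically first length-1 string in L(M) \ L(N).

a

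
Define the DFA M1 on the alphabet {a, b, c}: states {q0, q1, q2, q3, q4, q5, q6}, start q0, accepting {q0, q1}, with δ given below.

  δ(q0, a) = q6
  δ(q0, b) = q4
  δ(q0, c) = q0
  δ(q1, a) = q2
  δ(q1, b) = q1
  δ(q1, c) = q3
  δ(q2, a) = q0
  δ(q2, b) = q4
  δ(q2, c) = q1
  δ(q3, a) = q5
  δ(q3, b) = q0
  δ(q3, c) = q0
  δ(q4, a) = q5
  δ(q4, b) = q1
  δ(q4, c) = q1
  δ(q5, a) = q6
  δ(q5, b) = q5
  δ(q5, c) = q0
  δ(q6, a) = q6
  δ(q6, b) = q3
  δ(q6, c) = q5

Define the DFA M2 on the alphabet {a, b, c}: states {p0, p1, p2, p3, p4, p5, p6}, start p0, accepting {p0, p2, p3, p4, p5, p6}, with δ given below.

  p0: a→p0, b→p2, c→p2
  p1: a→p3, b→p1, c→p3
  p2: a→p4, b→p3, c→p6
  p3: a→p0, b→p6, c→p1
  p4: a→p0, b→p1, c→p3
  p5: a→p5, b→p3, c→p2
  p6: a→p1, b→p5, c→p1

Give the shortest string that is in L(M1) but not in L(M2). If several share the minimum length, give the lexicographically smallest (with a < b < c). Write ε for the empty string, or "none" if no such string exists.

The string cbc is accepted by M1 but not by M2.
No shorter string lies in the difference, and cbc is the lexicographically first length-3 string in L(M1) \ L(M2).

cbc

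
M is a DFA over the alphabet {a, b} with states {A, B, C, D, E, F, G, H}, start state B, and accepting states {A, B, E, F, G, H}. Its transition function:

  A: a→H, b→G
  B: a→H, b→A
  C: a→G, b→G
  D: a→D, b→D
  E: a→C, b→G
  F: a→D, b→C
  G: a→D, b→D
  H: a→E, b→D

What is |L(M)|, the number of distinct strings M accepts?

The useful subgraph on states {A, B, C, E, G, H} is acyclic, so L(M) is finite; the longest accepting path visits 6 useful states, giving maximum string length 5.
Counting accepting paths from B by length: 1 of length 0, 2 of length 1, 3 of length 2, 2 of length 3, 3 of length 4, 2 of length 5. Total 13.

13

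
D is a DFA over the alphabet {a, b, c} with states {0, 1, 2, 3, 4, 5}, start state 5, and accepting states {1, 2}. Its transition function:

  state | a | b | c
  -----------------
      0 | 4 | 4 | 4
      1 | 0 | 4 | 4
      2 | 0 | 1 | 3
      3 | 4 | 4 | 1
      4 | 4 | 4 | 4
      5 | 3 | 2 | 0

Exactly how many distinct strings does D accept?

The useful subgraph on states {1, 2, 3, 5} is acyclic, so L(D) is finite; the longest accepting path visits 4 useful states, giving maximum string length 3.
Counting accepting paths from 5 by length: 1 of length 1, 2 of length 2, 1 of length 3. Total 4.

4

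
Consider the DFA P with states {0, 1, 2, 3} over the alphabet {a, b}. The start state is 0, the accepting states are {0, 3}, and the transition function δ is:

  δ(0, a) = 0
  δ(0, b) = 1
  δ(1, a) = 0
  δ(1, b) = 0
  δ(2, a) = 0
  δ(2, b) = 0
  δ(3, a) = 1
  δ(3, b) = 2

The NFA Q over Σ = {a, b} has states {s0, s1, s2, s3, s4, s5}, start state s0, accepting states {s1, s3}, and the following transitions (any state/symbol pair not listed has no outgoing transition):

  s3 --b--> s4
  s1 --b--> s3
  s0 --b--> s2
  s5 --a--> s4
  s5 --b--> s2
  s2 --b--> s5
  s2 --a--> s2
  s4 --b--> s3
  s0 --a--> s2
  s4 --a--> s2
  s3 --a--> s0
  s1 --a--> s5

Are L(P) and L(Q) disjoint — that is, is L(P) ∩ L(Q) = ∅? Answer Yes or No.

Yes

Exploring the product automaton P × Q from the start pair (0, s0), following both machines on each input symbol, reaches 7 state pairs: (0, s0), (0, s2), (1, s2), (1, s5), (0, s5), (0, s4), (1, s3).
P accepts in {0, 3} and Q accepts in {s1, s3}; no reachable pair has both components accepting, so no string drives both machines to acceptance simultaneously and L(P) ∩ L(Q) = ∅.
So no string is accepted by both, and the intersection is empty.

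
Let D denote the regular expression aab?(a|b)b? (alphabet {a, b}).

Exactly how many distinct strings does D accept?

7

The expression has no Kleene star, so L(D) is finite. Expanding the alternatives gives {aaa, aab, aaab, aaba, aabb, aabab, aabbb}.
That is 2 of length 3, 3 of length 4, 2 of length 5: 7 strings in all.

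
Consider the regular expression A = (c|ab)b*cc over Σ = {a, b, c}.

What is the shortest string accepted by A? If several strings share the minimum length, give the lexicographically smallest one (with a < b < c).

By inspection of the expression, no string of length less than 3 matches, and ccc is the lexicographically first match of length 3.

ccc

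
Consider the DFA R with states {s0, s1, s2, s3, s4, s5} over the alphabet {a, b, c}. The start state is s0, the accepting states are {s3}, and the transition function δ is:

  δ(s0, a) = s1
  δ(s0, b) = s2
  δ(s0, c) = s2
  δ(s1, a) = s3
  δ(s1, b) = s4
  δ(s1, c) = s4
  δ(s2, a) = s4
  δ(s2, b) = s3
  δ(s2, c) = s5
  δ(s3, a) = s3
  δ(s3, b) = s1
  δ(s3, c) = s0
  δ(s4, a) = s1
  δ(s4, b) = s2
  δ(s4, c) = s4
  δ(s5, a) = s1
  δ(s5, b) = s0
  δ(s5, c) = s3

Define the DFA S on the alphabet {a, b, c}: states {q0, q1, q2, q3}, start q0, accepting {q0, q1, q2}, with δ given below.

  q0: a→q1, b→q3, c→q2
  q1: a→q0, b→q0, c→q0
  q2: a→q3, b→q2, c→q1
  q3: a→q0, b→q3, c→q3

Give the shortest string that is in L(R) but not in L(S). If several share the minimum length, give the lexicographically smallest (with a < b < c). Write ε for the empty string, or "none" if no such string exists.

The string bb is accepted by R but not by S.
No shorter string lies in the difference, and bb is the lexicographically first length-2 string in L(R) \ L(S).

bb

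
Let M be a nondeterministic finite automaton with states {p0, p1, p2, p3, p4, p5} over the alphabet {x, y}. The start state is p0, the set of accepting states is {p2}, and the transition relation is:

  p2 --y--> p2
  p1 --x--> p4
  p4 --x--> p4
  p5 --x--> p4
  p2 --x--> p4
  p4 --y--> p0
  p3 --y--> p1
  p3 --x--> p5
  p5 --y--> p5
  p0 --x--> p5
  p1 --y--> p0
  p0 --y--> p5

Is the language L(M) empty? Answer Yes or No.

The states reachable from the start state are {p0, p4, p5}.
None of the accepting states {p2} is reachable, so no string is accepted and L(M) = ∅.

Yes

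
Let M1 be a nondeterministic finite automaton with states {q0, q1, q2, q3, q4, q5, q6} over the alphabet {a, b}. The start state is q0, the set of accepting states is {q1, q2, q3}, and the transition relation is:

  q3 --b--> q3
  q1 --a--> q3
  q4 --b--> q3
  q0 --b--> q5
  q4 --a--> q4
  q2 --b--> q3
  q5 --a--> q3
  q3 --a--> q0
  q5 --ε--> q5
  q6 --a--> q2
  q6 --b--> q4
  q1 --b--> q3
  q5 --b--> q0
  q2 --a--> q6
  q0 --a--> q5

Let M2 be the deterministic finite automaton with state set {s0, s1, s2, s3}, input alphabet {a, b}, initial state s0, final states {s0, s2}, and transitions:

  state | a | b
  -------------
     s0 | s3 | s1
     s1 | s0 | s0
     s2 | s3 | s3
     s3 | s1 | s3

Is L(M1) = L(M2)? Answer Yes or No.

The string aa is accepted by M1 but rejected by M2.
So L(M1) ≠ L(M2).

No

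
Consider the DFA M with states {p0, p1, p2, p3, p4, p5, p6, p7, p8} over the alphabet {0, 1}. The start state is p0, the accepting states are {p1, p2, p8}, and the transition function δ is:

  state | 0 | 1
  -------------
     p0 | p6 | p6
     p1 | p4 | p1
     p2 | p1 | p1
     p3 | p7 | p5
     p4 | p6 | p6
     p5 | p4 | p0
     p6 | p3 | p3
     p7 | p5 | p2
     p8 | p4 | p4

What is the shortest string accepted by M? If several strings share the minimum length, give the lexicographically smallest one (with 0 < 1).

0001

A breadth-first search from p0 reaches an accepting state first via the path p0 → p6 → p3 → p7 → p2 on input 0001.
No string of length < 4 is accepted (BFS exhausts all shorter strings without reaching an accepting state), and 0001 is the lexicographically least accepting string of length 4.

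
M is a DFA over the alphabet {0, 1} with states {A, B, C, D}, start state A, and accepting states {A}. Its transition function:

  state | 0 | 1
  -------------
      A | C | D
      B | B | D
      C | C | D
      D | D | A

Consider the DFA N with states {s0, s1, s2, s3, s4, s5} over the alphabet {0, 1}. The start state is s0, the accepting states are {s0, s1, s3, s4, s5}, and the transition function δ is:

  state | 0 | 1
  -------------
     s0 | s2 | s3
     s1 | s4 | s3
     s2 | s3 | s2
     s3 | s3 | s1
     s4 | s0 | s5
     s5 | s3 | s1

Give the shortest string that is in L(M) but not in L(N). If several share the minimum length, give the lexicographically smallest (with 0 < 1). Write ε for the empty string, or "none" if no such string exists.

011

The string 011 is accepted by M but not by N.
No shorter string lies in the difference, and 011 is the lexicographically first length-3 string in L(M) \ L(N).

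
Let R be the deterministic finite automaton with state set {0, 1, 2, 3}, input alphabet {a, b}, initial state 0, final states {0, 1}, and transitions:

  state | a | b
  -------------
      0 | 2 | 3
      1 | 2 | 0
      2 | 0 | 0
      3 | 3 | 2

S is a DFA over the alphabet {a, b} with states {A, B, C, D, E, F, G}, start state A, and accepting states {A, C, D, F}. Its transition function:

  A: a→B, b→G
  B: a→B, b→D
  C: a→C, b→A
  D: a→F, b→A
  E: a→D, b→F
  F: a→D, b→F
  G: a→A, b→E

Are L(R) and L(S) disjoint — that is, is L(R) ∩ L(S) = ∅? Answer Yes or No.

The empty string ε is accepted by both R and S.
Hence L(R) ∩ L(S) ≠ ∅.

No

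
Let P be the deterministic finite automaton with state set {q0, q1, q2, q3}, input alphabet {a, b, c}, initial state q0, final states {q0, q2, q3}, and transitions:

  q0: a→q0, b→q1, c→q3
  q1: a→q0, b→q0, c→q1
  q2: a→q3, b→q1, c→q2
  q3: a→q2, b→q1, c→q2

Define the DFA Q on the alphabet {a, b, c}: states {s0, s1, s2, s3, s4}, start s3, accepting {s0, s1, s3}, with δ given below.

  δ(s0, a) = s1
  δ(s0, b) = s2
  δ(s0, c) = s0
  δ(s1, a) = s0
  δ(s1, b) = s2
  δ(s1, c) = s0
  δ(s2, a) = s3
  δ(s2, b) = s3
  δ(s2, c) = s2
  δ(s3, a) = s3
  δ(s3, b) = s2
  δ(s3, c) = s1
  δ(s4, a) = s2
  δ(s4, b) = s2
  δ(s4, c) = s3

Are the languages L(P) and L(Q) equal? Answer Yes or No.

Exploring the product automaton P × Q from the start pair (q0, s3), following both machines on each input symbol, reaches 4 state pairs: (q0, s3), (q1, s2), (q3, s1), (q2, s0).
P accepts in {q0, q2, q3} and Q accepts in {s0, s1, s3}. In every reachable pair the two components are either both accepting — (q0, s3), (q3, s1), (q2, s0) — or both non-accepting, so no string is accepted by exactly one of the machines: L(P) \ L(Q) and L(Q) \ L(P) are both empty.
Hence every string is accepted by P iff it is accepted by Q, and the two languages coincide.

Yes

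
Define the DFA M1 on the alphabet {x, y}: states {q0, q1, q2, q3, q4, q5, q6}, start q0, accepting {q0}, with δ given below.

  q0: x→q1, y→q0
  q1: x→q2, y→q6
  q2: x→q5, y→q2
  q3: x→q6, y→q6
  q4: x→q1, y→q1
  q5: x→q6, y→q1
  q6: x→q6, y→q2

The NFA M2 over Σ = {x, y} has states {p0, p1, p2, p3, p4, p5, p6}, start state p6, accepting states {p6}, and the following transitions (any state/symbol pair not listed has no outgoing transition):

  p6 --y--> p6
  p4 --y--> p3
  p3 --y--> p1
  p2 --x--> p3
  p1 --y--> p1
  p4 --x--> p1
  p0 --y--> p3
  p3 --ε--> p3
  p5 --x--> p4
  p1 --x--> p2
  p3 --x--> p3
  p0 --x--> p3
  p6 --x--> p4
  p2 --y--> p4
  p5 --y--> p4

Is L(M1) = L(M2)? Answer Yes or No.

Yes

Exploring the product automaton M1 × M2 from the start pair (q0, p6), following both machines on each input symbol, reaches 5 state pairs: (q0, p6), (q1, p4), (q2, p1), (q6, p3), (q5, p2).
M1 accepts in {q0} and M2 accepts in {p6}. In every reachable pair the two components are either both accepting — (q0, p6) — or both non-accepting, so no string is accepted by exactly one of the machines: L(M1) \ L(M2) and L(M2) \ L(M1) are both empty.
Hence every string is accepted by M1 iff it is accepted by M2, and the two languages coincide.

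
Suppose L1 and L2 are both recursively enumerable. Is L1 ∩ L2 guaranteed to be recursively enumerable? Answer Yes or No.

Yes

Run the recogniser for L₁; if it accepts, run the recogniser for L₂ and accept if that accepts too. If either runs forever the input is never accepted, which is all a recogniser needs.
So the recursively enumerable languages are closed under intersection.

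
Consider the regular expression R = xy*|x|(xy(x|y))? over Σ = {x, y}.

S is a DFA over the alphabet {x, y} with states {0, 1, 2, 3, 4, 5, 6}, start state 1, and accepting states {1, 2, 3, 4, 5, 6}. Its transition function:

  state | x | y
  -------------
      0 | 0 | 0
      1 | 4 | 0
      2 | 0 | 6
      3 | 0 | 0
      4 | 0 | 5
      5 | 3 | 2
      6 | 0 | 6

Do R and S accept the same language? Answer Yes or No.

Converting the expression R to a DFA (subset construction, then merging equivalent states) gives the minimal DFA with states {r0, r1, r2, r3, r4, r5}, start state r0, accepting states {r0, r1, r3, r4, r5} and transitions r0: x→r1, y→r2; r1: x→r2, y→r3; r2: x→r2, y→r2; r3: x→r4, y→r5; r4: x→r2, y→r2; r5: x→r2, y→r5.
Exploring the product automaton R × S from the start pair (r0, 1), following both machines on each input symbol, reaches 7 state pairs: (r0, 1), (r1, 4), (r2, 0), (r3, 5), (r4, 3), (r5, 2), (r5, 6).
R accepts in {r0, r1, r3, r4, r5} and S accepts in {1, 2, 3, 4, 5, 6}. In every reachable pair the two components are either both accepting — (r0, 1), (r1, 4), (r3, 5), (r4, 3), (r5, 2), (r5, 6) — or both non-accepting, so no string is accepted by exactly one of the machines: L(R) \ L(S) and L(S) \ L(R) are both empty.
Hence every string is accepted by R iff it is accepted by S, and the two languages coincide.

Yes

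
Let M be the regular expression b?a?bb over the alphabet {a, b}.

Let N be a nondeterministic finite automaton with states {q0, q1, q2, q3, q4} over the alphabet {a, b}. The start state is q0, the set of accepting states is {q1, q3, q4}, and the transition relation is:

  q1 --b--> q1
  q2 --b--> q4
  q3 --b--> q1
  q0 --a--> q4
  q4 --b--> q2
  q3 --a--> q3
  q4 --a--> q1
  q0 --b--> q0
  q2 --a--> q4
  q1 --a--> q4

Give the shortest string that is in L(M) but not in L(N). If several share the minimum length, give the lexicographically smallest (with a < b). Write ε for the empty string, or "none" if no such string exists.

The string bb is accepted by M but not by N.
No shorter string lies in the difference, and bb is the lexicographically first length-2 string in L(M) \ L(N).

bb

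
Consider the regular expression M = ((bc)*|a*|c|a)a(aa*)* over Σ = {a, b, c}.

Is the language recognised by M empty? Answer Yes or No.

No

The string a matches the expression, so it belongs to L(M).
Since L(M) contains at least one string, it is not empty.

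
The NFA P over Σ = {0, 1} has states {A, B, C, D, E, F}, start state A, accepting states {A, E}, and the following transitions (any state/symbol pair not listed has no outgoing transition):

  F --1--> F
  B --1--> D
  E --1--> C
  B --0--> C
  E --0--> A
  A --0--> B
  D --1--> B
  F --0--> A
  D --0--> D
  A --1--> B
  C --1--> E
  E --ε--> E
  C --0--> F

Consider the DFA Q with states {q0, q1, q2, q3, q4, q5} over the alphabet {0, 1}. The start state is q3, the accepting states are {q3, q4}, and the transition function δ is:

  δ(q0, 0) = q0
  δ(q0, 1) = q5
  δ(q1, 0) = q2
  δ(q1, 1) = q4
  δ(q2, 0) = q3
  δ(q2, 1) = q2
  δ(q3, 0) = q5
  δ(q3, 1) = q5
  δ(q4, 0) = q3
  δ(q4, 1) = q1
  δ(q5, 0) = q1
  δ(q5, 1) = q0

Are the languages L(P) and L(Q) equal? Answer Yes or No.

Exploring the product automaton P × Q from the start pair (A, q3), following both machines on each input symbol, reaches 6 state pairs: (A, q3), (B, q5), (C, q1), (D, q0), (F, q2), (E, q4).
P accepts in {A, E} and Q accepts in {q3, q4}. In every reachable pair the two components are either both accepting — (A, q3), (E, q4) — or both non-accepting, so no string is accepted by exactly one of the machines: L(P) \ L(Q) and L(Q) \ L(P) are both empty.
Hence every string is accepted by P iff it is accepted by Q, and the two languages coincide.

Yes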